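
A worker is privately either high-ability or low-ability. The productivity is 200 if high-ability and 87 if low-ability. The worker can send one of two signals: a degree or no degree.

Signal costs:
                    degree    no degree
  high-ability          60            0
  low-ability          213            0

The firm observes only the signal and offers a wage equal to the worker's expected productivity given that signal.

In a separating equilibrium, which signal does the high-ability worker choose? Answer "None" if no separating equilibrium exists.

Try high-ability → degree, low-ability → no degree:
  If types separate, degree earns payment 200 and no degree earns 87.
  High-ability: degree gives 200 − 60 = 140; no degree gives 87 − 0 = 87. No deviation. ✓
  Low-ability: no degree gives 87 − 0 = 87; degree gives 200 − 213 = -13. No deviation. ✓
Both hold — the high-ability type sends degree.

degree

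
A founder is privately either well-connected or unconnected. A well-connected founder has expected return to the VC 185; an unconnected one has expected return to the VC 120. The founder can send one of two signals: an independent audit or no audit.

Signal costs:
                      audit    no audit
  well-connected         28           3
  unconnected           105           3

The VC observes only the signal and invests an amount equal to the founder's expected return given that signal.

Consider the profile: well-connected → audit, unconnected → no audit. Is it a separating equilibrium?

Under separation the VC infers type exactly: audit → well-connected (pays 185), no audit → unconnected (pays 120).
Well-connected: audit gives 185 − 28 = 157; no audit gives 120 − 3 = 117. No deviation. ✓
Unconnected: no audit gives 120 − 3 = 117; audit gives 185 − 105 = 80. No deviation. ✓
Both incentive constraints hold.

Yes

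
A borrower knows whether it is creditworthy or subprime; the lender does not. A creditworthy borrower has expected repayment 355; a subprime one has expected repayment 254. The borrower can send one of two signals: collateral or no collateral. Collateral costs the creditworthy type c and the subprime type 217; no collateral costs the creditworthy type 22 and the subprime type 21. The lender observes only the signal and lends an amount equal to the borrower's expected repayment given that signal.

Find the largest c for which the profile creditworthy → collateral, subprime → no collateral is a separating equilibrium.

Under separation: collateral → creditworthy (pays 355); no collateral → subprime (pays 254).
Subprime: 254 − 21 = 233 ≥ 355 − 217 = 138. Holds regardless of c. ✓
Creditworthy: 355 − c ≥ 254 − 22, so c ≤ 355 − 232 = 123.

123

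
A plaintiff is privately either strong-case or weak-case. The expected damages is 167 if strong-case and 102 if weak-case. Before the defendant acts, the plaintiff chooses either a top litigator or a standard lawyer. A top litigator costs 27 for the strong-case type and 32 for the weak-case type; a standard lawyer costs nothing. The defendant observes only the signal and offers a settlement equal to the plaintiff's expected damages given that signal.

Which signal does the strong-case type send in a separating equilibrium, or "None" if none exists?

Try strong-case → top litigator, weak-case → standard lawyer:
  Under separation the defendant infers type exactly: top litigator → strong-case (pays 167), standard lawyer → weak-case (pays 102).
  Strong-case: top litigator gives 167 − 27 = 140; standard lawyer gives 102 − 0 = 102. No deviation. ✓
  Weak-case: standard lawyer gives 102 − 0 = 102; top litigator gives 167 − 32 = 135. Would deviate. ✗
Try strong-case → standard lawyer, weak-case → top litigator:
  Under separation the defendant infers type exactly: standard lawyer → strong-case (pays 167), top litigator → weak-case (pays 102).
  Strong-case: standard lawyer gives 167 − 0 = 167; top litigator gives 102 − 27 = 75. No deviation. ✓
  Weak-case: top litigator gives 102 − 32 = 70; standard lawyer gives 167 − 0 = 167. Would deviate. ✗
Neither assignment is incentive-compatible.

None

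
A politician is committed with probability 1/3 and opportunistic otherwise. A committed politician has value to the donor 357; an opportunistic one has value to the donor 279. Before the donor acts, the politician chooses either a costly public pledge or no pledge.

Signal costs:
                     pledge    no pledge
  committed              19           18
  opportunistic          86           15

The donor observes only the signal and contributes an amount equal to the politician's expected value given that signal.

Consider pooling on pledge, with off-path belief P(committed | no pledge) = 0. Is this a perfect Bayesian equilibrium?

No

At the pooled signal (pledge) the donor holds the prior 1/3 and pays 1/3·357 + 2/3·279 = 305. Off-path (no pledge) belief 0 gives 0·357 + 1·279 = 279.
Committed: pledge gives 305 − 19 = 286; no pledge gives 279 − 18 = 261. Stays. ✓
Opportunistic: pledge gives 305 − 86 = 219; no pledge gives 279 − 15 = 264. Deviates. ✗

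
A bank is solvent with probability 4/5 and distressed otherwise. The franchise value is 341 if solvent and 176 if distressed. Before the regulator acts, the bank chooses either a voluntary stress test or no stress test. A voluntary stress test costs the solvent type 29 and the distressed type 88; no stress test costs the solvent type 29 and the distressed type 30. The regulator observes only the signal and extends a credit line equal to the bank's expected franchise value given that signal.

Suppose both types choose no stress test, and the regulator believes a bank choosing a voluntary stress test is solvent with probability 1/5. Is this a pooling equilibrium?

Yes

On the equilibrium path (no stress test) the regulator holds the prior 4/5 and pays 4/5·341 + 1/5·176 = 308. Off-path (stress test) belief 1/5 gives 1/5·341 + 4/5·176 = 209.
Solvent: no stress test gives 308 − 29 = 279; stress test gives 209 − 29 = 180. Stays. ✓
Distressed: no stress test gives 308 − 30 = 278; stress test gives 209 − 88 = 121. Stays. ✓
Beliefs are Bayes-consistent on-path and both types best-respond.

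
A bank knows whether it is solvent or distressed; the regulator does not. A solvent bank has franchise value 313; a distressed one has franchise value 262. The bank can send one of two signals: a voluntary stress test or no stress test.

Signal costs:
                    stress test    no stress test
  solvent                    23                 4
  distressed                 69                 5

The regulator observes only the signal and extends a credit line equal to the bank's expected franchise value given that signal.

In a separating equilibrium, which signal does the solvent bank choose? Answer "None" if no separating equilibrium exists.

Try solvent → stress test, distressed → no stress test:
  If types separate, stress test earns payment 313 and no stress test earns 262.
  Solvent: stress test gives 313 − 23 = 290; no stress test gives 262 − 4 = 258. No deviation. ✓
  Distressed: no stress test gives 262 − 5 = 257; stress test gives 313 − 69 = 244. No deviation. ✓
Both hold — the solvent type sends stress test.

stress test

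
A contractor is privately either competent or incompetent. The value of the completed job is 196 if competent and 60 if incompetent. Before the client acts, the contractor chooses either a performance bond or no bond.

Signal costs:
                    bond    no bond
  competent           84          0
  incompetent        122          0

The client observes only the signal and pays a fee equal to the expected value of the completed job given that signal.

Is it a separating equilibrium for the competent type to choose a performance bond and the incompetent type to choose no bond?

If types separate, bond earns payment 196 and no bond earns 60.
Competent: bond gives 196 − 84 = 112; no bond gives 60 − 0 = 60. No deviation. ✓
Incompetent: no bond gives 60 − 0 = 60; bond gives 196 − 122 = 74. Would deviate. ✗

No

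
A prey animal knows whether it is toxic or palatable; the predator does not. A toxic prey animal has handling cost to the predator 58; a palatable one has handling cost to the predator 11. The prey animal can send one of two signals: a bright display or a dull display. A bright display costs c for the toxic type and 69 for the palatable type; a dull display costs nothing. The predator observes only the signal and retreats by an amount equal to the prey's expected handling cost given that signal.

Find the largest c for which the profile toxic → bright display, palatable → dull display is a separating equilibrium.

47

Under separation: bright display → toxic (pays 58); dull display → palatable (pays 11).
Palatable: 11 − 0 = 11 ≥ 58 − 69 = -11. Holds regardless of c. ✓
Toxic: 58 − c ≥ 11 − 0, so c ≤ 58 − 11 = 47.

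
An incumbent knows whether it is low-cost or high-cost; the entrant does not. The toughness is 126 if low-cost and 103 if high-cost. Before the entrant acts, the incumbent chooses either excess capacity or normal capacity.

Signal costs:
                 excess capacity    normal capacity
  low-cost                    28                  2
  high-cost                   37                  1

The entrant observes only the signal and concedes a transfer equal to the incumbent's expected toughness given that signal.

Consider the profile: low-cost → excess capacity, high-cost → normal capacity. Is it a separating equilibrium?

If types separate, excess capacity earns payment 126 and normal capacity earns 103.
Low-cost: excess capacity gives 126 − 28 = 98; normal capacity gives 103 − 2 = 101. Would deviate. ✗
High-cost: normal capacity gives 103 − 1 = 102; excess capacity gives 126 − 37 = 89. No deviation. ✓

No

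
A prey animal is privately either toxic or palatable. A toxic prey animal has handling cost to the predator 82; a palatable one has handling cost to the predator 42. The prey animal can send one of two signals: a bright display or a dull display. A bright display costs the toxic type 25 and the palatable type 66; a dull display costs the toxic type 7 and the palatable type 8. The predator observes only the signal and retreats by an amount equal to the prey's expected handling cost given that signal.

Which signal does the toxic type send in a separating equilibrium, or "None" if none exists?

bright display

Try toxic → bright display, palatable → dull display:
  If types separate, bright display earns payment 82 and dull display earns 42.
  Toxic: bright display gives 82 − 25 = 57; dull display gives 42 − 7 = 35. No deviation. ✓
  Palatable: dull display gives 42 − 8 = 34; bright display gives 82 − 66 = 16. No deviation. ✓
Both hold — the toxic type sends bright display.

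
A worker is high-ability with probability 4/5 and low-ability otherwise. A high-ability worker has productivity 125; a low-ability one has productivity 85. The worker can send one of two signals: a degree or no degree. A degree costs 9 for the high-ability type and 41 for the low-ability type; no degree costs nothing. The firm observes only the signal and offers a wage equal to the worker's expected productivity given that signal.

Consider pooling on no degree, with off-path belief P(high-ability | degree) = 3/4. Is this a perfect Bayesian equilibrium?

Yes

At the pooled signal (no degree) the firm holds the prior 4/5 and pays 4/5·125 + 1/5·85 = 117. Off-path (degree) belief 3/4 gives 3/4·125 + 1/4·85 = 115.
High-ability: no degree gives 117 − 0 = 117; degree gives 115 − 9 = 106. Stays. ✓
Low-ability: no degree gives 117 − 0 = 117; degree gives 115 − 41 = 74. Stays. ✓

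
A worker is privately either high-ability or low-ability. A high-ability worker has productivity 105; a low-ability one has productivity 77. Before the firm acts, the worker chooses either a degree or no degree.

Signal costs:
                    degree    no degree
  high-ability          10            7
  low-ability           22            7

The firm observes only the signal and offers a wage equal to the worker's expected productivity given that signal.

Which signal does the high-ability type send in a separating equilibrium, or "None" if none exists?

None

Try high-ability → degree, low-ability → no degree:
  If types separate, degree earns payment 105 and no degree earns 77.
  High-ability: degree gives 105 − 10 = 95; no degree gives 77 − 7 = 70. No deviation. ✓
  Low-ability: no degree gives 77 − 7 = 70; degree gives 105 − 22 = 83. Would deviate. ✗
Try high-ability → no degree, low-ability → degree:
  If types separate, no degree earns payment 105 and degree earns 77.
  High-ability: no degree gives 105 − 7 = 98; degree gives 77 − 10 = 67. No deviation. ✓
  Low-ability: degree gives 77 − 22 = 55; no degree gives 105 − 7 = 98. Would deviate. ✗
Neither assignment is incentive-compatible.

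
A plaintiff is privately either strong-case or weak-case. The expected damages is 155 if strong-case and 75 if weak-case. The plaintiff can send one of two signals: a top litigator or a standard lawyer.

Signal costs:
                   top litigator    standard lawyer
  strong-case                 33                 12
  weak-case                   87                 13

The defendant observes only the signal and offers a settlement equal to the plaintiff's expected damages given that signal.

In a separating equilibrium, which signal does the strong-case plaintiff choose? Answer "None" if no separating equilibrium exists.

None

Try strong-case → top litigator, weak-case → standard lawyer:
  If types separate, top litigator earns payment 155 and standard lawyer earns 75.
  Strong-case: top litigator gives 155 − 33 = 122; standard lawyer gives 75 − 12 = 63. No deviation. ✓
  Weak-case: standard lawyer gives 75 − 13 = 62; top litigator gives 155 − 87 = 68. Would deviate. ✗
Try strong-case → standard lawyer, weak-case → top litigator:
  If types separate, standard lawyer earns payment 155 and top litigator earns 75.
  Strong-case: standard lawyer gives 155 − 12 = 143; top litigator gives 75 − 33 = 42. No deviation. ✓
  Weak-case: top litigator gives 75 − 87 = -12; standard lawyer gives 155 − 13 = 142. Would deviate. ✗
Neither assignment is incentive-compatible.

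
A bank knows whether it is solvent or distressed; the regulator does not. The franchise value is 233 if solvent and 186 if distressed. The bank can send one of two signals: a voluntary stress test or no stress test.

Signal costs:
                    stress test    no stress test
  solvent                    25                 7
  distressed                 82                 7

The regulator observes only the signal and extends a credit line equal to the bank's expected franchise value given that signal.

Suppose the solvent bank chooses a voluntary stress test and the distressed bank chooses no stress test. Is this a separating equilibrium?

If types separate, stress test earns payment 233 and no stress test earns 186.
Solvent: stress test gives 233 − 25 = 208; no stress test gives 186 − 7 = 179. No deviation. ✓
Distressed: no stress test gives 186 − 7 = 179; stress test gives 233 − 82 = 151. No deviation. ✓
Both incentive constraints hold.

Yes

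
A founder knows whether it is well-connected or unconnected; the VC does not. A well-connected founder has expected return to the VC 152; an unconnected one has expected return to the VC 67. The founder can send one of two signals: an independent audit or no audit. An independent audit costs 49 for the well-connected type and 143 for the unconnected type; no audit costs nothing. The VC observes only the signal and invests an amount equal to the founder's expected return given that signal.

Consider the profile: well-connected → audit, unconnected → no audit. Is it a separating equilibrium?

If types separate, audit earns payment 152 and no audit earns 67.
Well-connected: audit gives 152 − 49 = 103; no audit gives 67 − 0 = 67. No deviation. ✓
Unconnected: no audit gives 67 − 0 = 67; audit gives 152 − 143 = 9. No deviation. ✓
Neither type gains from mimicking the other.

Yes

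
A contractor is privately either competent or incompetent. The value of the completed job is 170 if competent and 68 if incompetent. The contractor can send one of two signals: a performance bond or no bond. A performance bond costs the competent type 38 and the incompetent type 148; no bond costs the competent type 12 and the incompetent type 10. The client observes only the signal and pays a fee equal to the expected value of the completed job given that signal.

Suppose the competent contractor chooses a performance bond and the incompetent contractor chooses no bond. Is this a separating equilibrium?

Yes

If types separate, bond earns payment 170 and no bond earns 68.
Competent: bond gives 170 − 38 = 132; no bond gives 68 − 12 = 56. No deviation. ✓
Incompetent: no bond gives 68 − 10 = 58; bond gives 170 − 148 = 22. No deviation. ✓
Both incentive constraints hold.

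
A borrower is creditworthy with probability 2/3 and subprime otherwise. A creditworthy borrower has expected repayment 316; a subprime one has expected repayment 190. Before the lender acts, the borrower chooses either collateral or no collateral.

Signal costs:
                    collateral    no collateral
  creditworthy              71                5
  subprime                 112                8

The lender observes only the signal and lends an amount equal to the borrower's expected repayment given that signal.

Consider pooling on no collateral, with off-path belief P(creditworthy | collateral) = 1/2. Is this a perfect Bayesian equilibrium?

On the equilibrium path (no collateral) the lender holds the prior 2/3 and pays 2/3·316 + 1/3·190 = 274. Off-path (collateral) belief 1/2 gives 1/2·316 + 1/2·190 = 253.
Creditworthy: no collateral gives 274 − 5 = 269; collateral gives 253 − 71 = 182. Stays. ✓
Subprime: no collateral gives 274 − 8 = 266; collateral gives 253 − 112 = 141. Stays. ✓
Beliefs are Bayes-consistent on-path and both types best-respond.

Yes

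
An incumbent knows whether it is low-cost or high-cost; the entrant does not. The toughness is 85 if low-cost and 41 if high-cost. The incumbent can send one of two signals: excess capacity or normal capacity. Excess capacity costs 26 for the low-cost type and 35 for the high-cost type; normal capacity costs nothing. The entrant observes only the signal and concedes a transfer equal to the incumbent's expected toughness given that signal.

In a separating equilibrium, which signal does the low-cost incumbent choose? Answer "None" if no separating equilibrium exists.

None

Try low-cost → excess capacity, high-cost → normal capacity:
  If types separate, excess capacity earns payment 85 and normal capacity earns 41.
  Low-cost: excess capacity gives 85 − 26 = 59; normal capacity gives 41 − 0 = 41. No deviation. ✓
  High-cost: normal capacity gives 41 − 0 = 41; excess capacity gives 85 − 35 = 50. Would deviate. ✗
Try low-cost → normal capacity, high-cost → excess capacity:
  If types separate, normal capacity earns payment 85 and excess capacity earns 41.
  Low-cost: normal capacity gives 85 − 0 = 85; excess capacity gives 41 − 26 = 15. No deviation. ✓
  High-cost: excess capacity gives 41 − 35 = 6; normal capacity gives 85 − 0 = 85. Would deviate. ✗
Neither assignment is incentive-compatible.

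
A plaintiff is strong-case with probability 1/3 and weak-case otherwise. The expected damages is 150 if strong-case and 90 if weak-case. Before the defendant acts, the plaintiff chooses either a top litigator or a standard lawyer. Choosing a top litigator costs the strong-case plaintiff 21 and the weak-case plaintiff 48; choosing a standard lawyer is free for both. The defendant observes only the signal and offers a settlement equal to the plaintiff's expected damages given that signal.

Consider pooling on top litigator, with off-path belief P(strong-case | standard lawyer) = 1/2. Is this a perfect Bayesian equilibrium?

No

At the pooled signal (top litigator) the defendant holds the prior 1/3 and pays 1/3·150 + 2/3·90 = 110. Off-path (standard lawyer) belief 1/2 gives 1/2·150 + 1/2·90 = 120.
Strong-case: top litigator gives 110 − 21 = 89; standard lawyer gives 120 − 0 = 120. Deviates. ✗
Weak-case: top litigator gives 110 − 48 = 62; standard lawyer gives 120 − 0 = 120. Deviates. ✗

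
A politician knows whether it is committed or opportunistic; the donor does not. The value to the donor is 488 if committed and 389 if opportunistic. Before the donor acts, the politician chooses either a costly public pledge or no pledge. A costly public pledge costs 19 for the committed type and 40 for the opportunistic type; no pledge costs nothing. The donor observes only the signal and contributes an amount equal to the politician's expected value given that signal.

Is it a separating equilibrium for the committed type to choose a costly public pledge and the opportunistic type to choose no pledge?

Under separation the donor infers type exactly: pledge → committed (pays 488), no pledge → opportunistic (pays 389).
Committed: pledge gives 488 − 19 = 469; no pledge gives 389 − 0 = 389. No deviation. ✓
Opportunistic: no pledge gives 389 − 0 = 389; pledge gives 488 − 40 = 448. Would deviate. ✗

No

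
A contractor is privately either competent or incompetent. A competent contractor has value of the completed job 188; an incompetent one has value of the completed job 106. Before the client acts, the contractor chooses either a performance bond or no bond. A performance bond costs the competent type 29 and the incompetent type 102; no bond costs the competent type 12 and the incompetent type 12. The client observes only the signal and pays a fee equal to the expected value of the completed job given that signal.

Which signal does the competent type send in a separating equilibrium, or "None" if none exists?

bond

Try competent → bond, incompetent → no bond:
  If types separate, bond earns payment 188 and no bond earns 106.
  Competent: bond gives 188 − 29 = 159; no bond gives 106 − 12 = 94. No deviation. ✓
  Incompetent: no bond gives 106 − 12 = 94; bond gives 188 − 102 = 86. No deviation. ✓
Both hold — the competent type sends bond.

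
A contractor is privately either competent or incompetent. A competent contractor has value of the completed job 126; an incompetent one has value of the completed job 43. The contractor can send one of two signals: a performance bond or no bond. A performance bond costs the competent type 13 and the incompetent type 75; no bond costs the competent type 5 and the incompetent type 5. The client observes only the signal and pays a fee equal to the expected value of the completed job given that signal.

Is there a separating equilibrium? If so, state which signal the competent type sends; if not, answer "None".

None

Try competent → bond, incompetent → no bond:
  If types separate, bond earns payment 126 and no bond earns 43.
  Competent: bond gives 126 − 13 = 113; no bond gives 43 − 5 = 38. No deviation. ✓
  Incompetent: no bond gives 43 − 5 = 38; bond gives 126 − 75 = 51. Would deviate. ✗
Try competent → no bond, incompetent → bond:
  If types separate, no bond earns payment 126 and bond earns 43.
  Competent: no bond gives 126 − 5 = 121; bond gives 43 − 13 = 30. No deviation. ✓
  Incompetent: bond gives 43 − 75 = -32; no bond gives 126 − 5 = 121. Would deviate. ✗
Neither assignment is incentive-compatible.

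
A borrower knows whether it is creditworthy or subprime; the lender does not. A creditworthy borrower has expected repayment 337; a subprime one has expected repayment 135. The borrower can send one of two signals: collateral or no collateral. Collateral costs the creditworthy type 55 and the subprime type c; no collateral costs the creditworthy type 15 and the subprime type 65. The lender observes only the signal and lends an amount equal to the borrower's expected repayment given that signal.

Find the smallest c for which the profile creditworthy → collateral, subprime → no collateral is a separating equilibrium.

Under separation: collateral → creditworthy (pays 337); no collateral → subprime (pays 135).
Creditworthy: 337 − 55 = 282 ≥ 135 − 15 = 120. Holds regardless of c. ✓
Subprime: 135 − 65 ≥ 337 − c, so c ≥ 337 − 70 = 267.

267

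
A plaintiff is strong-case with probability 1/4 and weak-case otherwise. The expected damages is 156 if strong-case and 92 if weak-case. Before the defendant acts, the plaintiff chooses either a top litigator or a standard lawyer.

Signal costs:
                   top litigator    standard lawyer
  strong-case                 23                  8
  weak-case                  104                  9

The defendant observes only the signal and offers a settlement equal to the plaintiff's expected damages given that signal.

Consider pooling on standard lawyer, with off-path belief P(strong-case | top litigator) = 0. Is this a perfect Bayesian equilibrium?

Yes

At the pooled signal (standard lawyer) the defendant holds the prior 1/4 and pays 1/4·156 + 3/4·92 = 108. Off-path (top litigator) belief 0 gives 0·156 + 1·92 = 92.
Strong-case: standard lawyer gives 108 − 8 = 100; top litigator gives 92 − 23 = 69. Stays. ✓
Weak-case: standard lawyer gives 108 − 9 = 99; top litigator gives 92 − 104 = -12. Stays. ✓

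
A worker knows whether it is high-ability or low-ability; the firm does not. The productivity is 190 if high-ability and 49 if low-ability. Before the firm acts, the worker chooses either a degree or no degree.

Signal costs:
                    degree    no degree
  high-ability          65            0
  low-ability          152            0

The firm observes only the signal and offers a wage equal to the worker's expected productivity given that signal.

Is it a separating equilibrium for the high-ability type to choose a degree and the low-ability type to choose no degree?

Under separation the firm infers type exactly: degree → high-ability (pays 190), no degree → low-ability (pays 49).
High-ability: degree gives 190 − 65 = 125; no degree gives 49 − 0 = 49. No deviation. ✓
Low-ability: no degree gives 49 − 0 = 49; degree gives 190 − 152 = 38. No deviation. ✓
Both incentive constraints hold.

Yes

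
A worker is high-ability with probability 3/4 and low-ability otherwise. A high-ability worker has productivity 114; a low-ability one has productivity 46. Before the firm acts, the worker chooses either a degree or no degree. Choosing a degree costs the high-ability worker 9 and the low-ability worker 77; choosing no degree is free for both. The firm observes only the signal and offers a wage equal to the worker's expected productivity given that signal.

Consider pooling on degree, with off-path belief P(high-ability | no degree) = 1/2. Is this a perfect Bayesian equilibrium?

No

On the equilibrium path (degree) the firm holds the prior 3/4 and pays 3/4·114 + 1/4·46 = 97. Off-path (no degree) belief 1/2 gives 1/2·114 + 1/2·46 = 80.
High-ability: degree gives 97 − 9 = 88; no degree gives 80 − 0 = 80. Stays. ✓
Low-ability: degree gives 97 − 77 = 20; no degree gives 80 − 0 = 80. Deviates. ✗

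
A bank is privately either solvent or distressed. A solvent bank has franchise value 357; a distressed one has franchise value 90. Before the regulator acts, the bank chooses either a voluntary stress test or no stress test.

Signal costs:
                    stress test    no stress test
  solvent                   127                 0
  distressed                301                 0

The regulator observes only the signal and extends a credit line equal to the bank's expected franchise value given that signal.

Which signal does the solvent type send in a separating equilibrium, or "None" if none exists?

stress test

Try solvent → stress test, distressed → no stress test:
  If types separate, stress test earns payment 357 and no stress test earns 90.
  Solvent: stress test gives 357 − 127 = 230; no stress test gives 90 − 0 = 90. No deviation. ✓
  Distressed: no stress test gives 90 − 0 = 90; stress test gives 357 − 301 = 56. No deviation. ✓
Both hold — the solvent type sends stress test.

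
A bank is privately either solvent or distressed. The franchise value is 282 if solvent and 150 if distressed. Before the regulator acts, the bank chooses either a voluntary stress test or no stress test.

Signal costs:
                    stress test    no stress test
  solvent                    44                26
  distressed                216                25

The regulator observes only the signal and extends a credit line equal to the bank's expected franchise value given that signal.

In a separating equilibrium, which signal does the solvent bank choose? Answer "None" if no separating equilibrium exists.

stress test

Try solvent → stress test, distressed → no stress test:
  If types separate, stress test earns payment 282 and no stress test earns 150.
  Solvent: stress test gives 282 − 44 = 238; no stress test gives 150 − 26 = 124. No deviation. ✓
  Distressed: no stress test gives 150 − 25 = 125; stress test gives 282 − 216 = 66. No deviation. ✓
Both hold — the solvent type sends stress test.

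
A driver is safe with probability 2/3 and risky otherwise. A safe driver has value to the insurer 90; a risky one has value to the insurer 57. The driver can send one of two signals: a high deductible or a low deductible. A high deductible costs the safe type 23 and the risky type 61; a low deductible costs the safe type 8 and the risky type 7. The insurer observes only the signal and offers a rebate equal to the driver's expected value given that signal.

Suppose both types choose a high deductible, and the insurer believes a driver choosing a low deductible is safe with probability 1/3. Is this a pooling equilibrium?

At the pooled signal (high deductible) the insurer holds the prior 2/3 and pays 2/3·90 + 1/3·57 = 79. Off-path (low deductible) belief 1/3 gives 1/3·90 + 2/3·57 = 68.
Safe: high deductible gives 79 − 23 = 56; low deductible gives 68 − 8 = 60. Deviates. ✗
Risky: high deductible gives 79 − 61 = 18; low deductible gives 68 − 7 = 61. Deviates. ✗

No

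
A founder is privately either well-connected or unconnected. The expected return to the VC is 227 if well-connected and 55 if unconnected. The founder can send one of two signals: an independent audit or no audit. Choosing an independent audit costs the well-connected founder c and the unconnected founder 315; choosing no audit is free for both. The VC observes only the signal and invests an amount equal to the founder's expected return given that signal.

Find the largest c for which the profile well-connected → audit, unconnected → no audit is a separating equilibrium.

Under separation: audit → well-connected (pays 227); no audit → unconnected (pays 55).
Unconnected: 55 − 0 = 55 ≥ 227 − 315 = -88. Holds regardless of c. ✓
Well-connected: 227 − c ≥ 55 − 0, so c ≤ 227 − 55 = 172.

172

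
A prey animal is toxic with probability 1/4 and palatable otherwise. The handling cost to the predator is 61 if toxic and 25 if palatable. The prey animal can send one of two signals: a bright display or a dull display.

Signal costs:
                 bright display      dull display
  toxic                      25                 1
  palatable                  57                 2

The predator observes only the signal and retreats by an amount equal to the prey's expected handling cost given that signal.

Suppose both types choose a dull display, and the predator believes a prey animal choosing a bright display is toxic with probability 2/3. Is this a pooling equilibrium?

On the equilibrium path (dull display) the predator holds the prior 1/4 and pays 1/4·61 + 3/4·25 = 34. Off-path (bright display) belief 2/3 gives 2/3·61 + 1/3·25 = 49.
Toxic: dull display gives 34 − 1 = 33; bright display gives 49 − 25 = 24. Stays. ✓
Palatable: dull display gives 34 − 2 = 32; bright display gives 49 − 57 = -8. Stays. ✓
Beliefs are Bayes-consistent on-path and both types best-respond.

Yes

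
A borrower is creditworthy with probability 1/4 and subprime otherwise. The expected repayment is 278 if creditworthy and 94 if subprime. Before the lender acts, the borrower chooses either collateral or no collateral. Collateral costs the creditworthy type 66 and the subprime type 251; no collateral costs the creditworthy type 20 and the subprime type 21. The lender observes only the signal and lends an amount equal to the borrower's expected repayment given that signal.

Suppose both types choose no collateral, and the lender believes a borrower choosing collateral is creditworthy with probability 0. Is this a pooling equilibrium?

Yes

At the pooled signal (no collateral) the lender holds the prior 1/4 and pays 1/4·278 + 3/4·94 = 140. Off-path (collateral) belief 0 gives 0·278 + 1·94 = 94.
Creditworthy: no collateral gives 140 − 20 = 120; collateral gives 94 − 66 = 28. Stays. ✓
Subprime: no collateral gives 140 − 21 = 119; collateral gives 94 − 251 = -157. Stays. ✓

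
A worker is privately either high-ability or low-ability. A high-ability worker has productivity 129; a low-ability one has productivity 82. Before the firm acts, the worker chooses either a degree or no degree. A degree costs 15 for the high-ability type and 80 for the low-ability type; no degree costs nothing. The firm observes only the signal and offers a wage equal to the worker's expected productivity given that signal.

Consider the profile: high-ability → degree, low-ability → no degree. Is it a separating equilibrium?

If types separate, degree earns payment 129 and no degree earns 82.
High-ability: degree gives 129 − 15 = 114; no degree gives 82 − 0 = 82. No deviation. ✓
Low-ability: no degree gives 82 − 0 = 82; degree gives 129 − 80 = 49. No deviation. ✓
Both incentive constraints hold.

Yes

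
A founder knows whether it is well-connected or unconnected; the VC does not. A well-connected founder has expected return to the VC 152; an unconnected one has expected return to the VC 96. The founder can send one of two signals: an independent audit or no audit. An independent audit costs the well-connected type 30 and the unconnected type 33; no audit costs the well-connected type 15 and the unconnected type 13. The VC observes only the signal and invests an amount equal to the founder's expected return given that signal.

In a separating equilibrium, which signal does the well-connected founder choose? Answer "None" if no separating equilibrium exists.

Try well-connected → audit, unconnected → no audit:
  Under separation the VC infers type exactly: audit → well-connected (pays 152), no audit → unconnected (pays 96).
  Well-connected: audit gives 152 − 30 = 122; no audit gives 96 − 15 = 81. No deviation. ✓
  Unconnected: no audit gives 96 − 13 = 83; audit gives 152 − 33 = 119. Would deviate. ✗
Try well-connected → no audit, unconnected → audit:
  Under separation the VC infers type exactly: no audit → well-connected (pays 152), audit → unconnected (pays 96).
  Well-connected: no audit gives 152 − 15 = 137; audit gives 96 − 30 = 66. No deviation. ✓
  Unconnected: audit gives 96 − 33 = 63; no audit gives 152 − 13 = 139. Would deviate. ✗
Neither assignment is incentive-compatible.

None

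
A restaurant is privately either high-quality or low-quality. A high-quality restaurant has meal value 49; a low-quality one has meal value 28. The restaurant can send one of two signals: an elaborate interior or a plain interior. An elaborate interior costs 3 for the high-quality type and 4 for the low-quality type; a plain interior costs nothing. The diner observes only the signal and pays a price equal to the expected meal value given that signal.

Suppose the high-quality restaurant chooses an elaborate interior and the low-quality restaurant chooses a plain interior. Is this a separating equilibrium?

If types separate, elaborate interior earns payment 49 and plain interior earns 28.
High-quality: elaborate interior gives 49 − 3 = 46; plain interior gives 28 − 0 = 28. No deviation. ✓
Low-quality: plain interior gives 28 − 0 = 28; elaborate interior gives 49 − 4 = 45. Would deviate. ✗

No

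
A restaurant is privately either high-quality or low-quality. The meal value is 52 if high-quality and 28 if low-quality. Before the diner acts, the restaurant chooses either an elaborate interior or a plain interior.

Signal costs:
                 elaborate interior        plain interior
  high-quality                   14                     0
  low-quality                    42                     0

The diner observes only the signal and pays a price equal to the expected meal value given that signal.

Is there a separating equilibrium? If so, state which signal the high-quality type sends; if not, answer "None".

Try high-quality → elaborate interior, low-quality → plain interior:
  Under separation the diner infers type exactly: elaborate interior → high-quality (pays 52), plain interior → low-quality (pays 28).
  High-quality: elaborate interior gives 52 − 14 = 38; plain interior gives 28 − 0 = 28. No deviation. ✓
  Low-quality: plain interior gives 28 − 0 = 28; elaborate interior gives 52 − 42 = 10. No deviation. ✓
Both hold — the high-quality type sends elaborate interior.

elaborate interior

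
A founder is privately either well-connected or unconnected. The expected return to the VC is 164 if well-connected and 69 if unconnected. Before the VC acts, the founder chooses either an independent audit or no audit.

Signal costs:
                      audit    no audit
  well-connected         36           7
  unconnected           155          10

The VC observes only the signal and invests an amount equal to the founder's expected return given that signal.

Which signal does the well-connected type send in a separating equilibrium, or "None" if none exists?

audit

Try well-connected → audit, unconnected → no audit:
  If types separate, audit earns payment 164 and no audit earns 69.
  Well-connected: audit gives 164 − 36 = 128; no audit gives 69 − 7 = 62. No deviation. ✓
  Unconnected: no audit gives 69 − 10 = 59; audit gives 164 − 155 = 9. No deviation. ✓
Both hold — the well-connected type sends audit.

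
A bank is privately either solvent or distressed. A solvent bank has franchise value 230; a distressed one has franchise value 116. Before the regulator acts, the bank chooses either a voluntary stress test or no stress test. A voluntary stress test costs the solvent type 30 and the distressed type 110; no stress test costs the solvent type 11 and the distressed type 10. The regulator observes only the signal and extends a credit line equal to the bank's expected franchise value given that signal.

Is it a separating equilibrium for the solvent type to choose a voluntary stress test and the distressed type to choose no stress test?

Under separation the regulator infers type exactly: stress test → solvent (pays 230), no stress test → distressed (pays 116).
Solvent: stress test gives 230 − 30 = 200; no stress test gives 116 − 11 = 105. No deviation. ✓
Distressed: no stress test gives 116 − 10 = 106; stress test gives 230 − 110 = 120. Would deviate. ✗

No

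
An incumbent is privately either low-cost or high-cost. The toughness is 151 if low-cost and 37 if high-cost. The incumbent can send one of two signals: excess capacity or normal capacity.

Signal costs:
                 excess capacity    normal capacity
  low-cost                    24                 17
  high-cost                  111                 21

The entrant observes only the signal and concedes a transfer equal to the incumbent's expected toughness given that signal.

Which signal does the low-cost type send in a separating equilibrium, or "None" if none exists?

Try low-cost → excess capacity, high-cost → normal capacity:
  If types separate, excess capacity earns payment 151 and normal capacity earns 37.
  Low-cost: excess capacity gives 151 − 24 = 127; normal capacity gives 37 − 17 = 20. No deviation. ✓
  High-cost: normal capacity gives 37 − 21 = 16; excess capacity gives 151 − 111 = 40. Would deviate. ✗
Try low-cost → normal capacity, high-cost → excess capacity:
  If types separate, normal capacity earns payment 151 and excess capacity earns 37.
  Low-cost: normal capacity gives 151 − 17 = 134; excess capacity gives 37 − 24 = 13. No deviation. ✓
  High-cost: excess capacity gives 37 − 111 = -74; normal capacity gives 151 − 21 = 130. Would deviate. ✗
Neither assignment is incentive-compatible.

None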